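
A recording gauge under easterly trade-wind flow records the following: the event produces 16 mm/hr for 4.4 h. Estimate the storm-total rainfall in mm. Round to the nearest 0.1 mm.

Total = Σ Rᵢ Δtᵢ = 16 × 4.4
      = 70.4 = 70.4 mm.

total ≈ 70.4 mm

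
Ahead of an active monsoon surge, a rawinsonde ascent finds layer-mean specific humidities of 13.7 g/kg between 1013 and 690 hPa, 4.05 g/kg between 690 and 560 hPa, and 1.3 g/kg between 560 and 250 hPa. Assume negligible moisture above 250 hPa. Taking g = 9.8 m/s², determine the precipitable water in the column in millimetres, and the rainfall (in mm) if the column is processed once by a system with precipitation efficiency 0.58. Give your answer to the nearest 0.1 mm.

PW ≈ 54.6 mm; rainfall ≈ 31.7 mm

Precipitable water is the column-integrated vapour mass per unit area: PW = (1/g) Σ q̄ Δp, with q in kg/kg and Δp in Pa (1 kg/m² of water = 1 mm).
Layer 1013–690 hPa: Δp = 323 hPa = 32300 Pa, q̄ = 0.0137 kg/kg → 0.0137 × 32300 / 9.8 = 45.15 mm
Layer 690–560 hPa: Δp = 130 hPa = 13000 Pa, q̄ = 0.00405 kg/kg → 0.00405 × 13000 / 9.8 = 5.37 mm
Layer 560–250 hPa: Δp = 310 hPa = 31000 Pa, q̄ = 0.0013 kg/kg → 0.0013 × 31000 / 9.8 = 4.11 mm
PW = 45.15 + 5.37 + 4.11 = 54.63 ≈ 54.6 mm.
Rainfall = ε × PW = 0.58 × 54.6 = 31.7 mm.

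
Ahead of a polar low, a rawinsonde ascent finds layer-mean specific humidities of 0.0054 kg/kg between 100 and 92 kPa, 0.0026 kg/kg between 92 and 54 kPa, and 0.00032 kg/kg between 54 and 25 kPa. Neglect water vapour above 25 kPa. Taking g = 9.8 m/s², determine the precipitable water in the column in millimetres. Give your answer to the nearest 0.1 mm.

Precipitable water is the column-integrated vapour mass per unit area: PW = (1/g) Σ q̄ Δp, with q in kg/kg and Δp in Pa (1 kg/m² of water = 1 mm).
Layer 100–92 kPa: Δp = 80 hPa = 8000 Pa, q̄ = 0.0054 kg/kg → 0.0054 × 8000 / 9.8 = 4.41 mm
Layer 92–54 kPa: Δp = 380 hPa = 38000 Pa, q̄ = 0.0026 kg/kg → 0.0026 × 38000 / 9.8 = 10.08 mm
Layer 54–25 kPa: Δp = 290 hPa = 29000 Pa, q̄ = 0.00032 kg/kg → 0.00032 × 29000 / 9.8 = 0.95 mm
PW = 4.41 + 10.08 + 0.95 = 15.44 ≈ 15.4 mm.

PW ≈ 15.4 mm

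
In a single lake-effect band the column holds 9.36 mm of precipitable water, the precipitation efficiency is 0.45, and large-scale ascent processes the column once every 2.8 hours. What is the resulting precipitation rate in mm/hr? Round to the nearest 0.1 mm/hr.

Each overturning extracts ε × PW = 0.45 × 9.36 = 4.212 mm.
Rate = ε·PW / τ = 4.212 / 2.8 h = 1.5 mm/hr.

R ≈ 1.5 mm/hr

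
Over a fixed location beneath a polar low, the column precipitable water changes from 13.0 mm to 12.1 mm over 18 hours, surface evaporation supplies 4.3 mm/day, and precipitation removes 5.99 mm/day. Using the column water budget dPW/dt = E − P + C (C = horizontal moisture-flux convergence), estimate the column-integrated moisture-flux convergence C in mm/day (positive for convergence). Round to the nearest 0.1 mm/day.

C ≈ 0.5 mm/day

dPW/dt = (12.1 − 13.0) mm / (18/24 day) = -1.200 mm/day.
C = dPW/dt − E + P = (-1.200) − 4.3 + 5.99 = 0.5 mm/day.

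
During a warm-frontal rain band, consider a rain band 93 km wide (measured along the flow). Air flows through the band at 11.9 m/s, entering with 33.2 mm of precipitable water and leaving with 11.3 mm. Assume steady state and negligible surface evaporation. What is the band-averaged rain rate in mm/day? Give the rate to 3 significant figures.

R ≈ 242 mm/day

Column moisture flux per unit crosswind length is F = V × PW.
Inflow: F_in = 11.9 × 33.2 = 395.08 mm·m/s
Outflow: F_out = 11.9 × 11.3 = 134.47 mm·m/s
Steady-state rate R = (F_in − F_out)/L = (395.08 − 134.47) / 93000 m = 2.802e-03 mm/s.
R = 2.802e-03 × 3600 × 24 = 242 mm/day.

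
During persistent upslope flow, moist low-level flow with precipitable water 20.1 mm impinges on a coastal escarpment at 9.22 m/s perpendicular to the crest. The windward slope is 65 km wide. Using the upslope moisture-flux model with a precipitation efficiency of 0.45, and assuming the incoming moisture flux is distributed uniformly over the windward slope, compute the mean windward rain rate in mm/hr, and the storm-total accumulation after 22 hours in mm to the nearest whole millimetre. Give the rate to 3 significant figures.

Incoming column moisture flux per unit ridge length: F = V × PW = 9.22 × 20.1 = 185.322 mm·m/s.
Spread over the 65 km slope with efficiency ε = 0.45: R = ε·F/W = 0.45 × 185.322 / 65000 m = 1.283e-03 mm/s.
R = 1.283e-03 × 3600 = 4.62 mm/hr.
Over 22 h: total = 4.62 × 22 = 101.64 ≈ 102 mm.

R ≈ 4.62 mm/hr; total ≈ 102 mm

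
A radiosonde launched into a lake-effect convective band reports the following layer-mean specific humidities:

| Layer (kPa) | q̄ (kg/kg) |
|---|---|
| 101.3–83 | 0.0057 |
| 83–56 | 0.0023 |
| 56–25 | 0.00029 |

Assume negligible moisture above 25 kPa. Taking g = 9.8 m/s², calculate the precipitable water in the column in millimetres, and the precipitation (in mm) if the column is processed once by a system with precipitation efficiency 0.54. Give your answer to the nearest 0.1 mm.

Precipitable water is the column-integrated vapour mass per unit area: PW = (1/g) Σ q̄ Δp, with q in kg/kg and Δp in Pa (1 kg/m² of water = 1 mm).
Layer 101.3–83 kPa: Δp = 183 hPa = 18300 Pa, q̄ = 0.0057 kg/kg → 0.0057 × 18300 / 9.8 = 10.64 mm
Layer 83–56 kPa: Δp = 270 hPa = 27000 Pa, q̄ = 0.0023 kg/kg → 0.0023 × 27000 / 9.8 = 6.34 mm
Layer 56–25 kPa: Δp = 310 hPa = 31000 Pa, q̄ = 0.00029 kg/kg → 0.00029 × 31000 / 9.8 = 0.92 mm
PW = 10.64 + 6.34 + 0.92 = 17.90 ≈ 17.9 mm.
Precipitation = ε × PW = 0.54 × 17.9 = 9.7 mm.

PW ≈ 17.9 mm; precipitation ≈ 9.7 mm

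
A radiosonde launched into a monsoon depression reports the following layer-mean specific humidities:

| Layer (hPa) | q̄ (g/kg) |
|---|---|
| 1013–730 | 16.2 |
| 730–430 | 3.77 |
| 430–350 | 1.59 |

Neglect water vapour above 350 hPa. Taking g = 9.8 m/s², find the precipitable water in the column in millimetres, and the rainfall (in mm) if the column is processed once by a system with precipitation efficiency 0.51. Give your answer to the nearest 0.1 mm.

PW ≈ 59.6 mm; rainfall ≈ 30.4 mm

Precipitable water is the column-integrated vapour mass per unit area: PW = (1/g) Σ q̄ Δp, with q in kg/kg and Δp in Pa (1 kg/m² of water = 1 mm).
Layer 1013–730 hPa: Δp = 283 hPa = 28300 Pa, q̄ = 0.0162 kg/kg → 0.0162 × 28300 / 9.8 = 46.78 mm
Layer 730–430 hPa: Δp = 300 hPa = 30000 Pa, q̄ = 0.00377 kg/kg → 0.00377 × 30000 / 9.8 = 11.54 mm
Layer 430–350 hPa: Δp = 80 hPa = 8000 Pa, q̄ = 0.00159 kg/kg → 0.00159 × 8000 / 9.8 = 1.30 mm
PW = 46.78 + 11.54 + 1.30 = 59.62 ≈ 59.6 mm.
Rainfall = ε × PW = 0.51 × 59.6 = 30.4 mm.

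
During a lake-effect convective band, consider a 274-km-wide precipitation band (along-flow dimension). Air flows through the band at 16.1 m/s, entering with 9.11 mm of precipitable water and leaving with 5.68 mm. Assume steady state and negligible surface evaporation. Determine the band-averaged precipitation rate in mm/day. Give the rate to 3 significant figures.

R ≈ 17.4 mm/day

Column moisture flux per unit crosswind length is F = V × PW.
Inflow: F_in = 16.1 × 9.11 = 146.671 mm·m/s
Outflow: F_out = 16.1 × 5.68 = 91.448 mm·m/s
Steady-state rate R = (F_in − F_out)/L = (146.671 − 91.448) / 274000 m = 2.015e-04 mm/s.
R = 2.015e-04 × 3600 × 24 = 17.4 mm/day.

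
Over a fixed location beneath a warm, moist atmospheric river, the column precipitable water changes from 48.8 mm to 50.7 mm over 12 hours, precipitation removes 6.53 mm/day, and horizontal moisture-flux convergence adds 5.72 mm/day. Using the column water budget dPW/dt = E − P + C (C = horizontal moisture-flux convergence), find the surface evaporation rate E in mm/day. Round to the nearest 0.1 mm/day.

dPW/dt = (50.7 − 48.8) mm / (12/24 day) = +3.800 mm/day.
E = dPW/dt + P − C = (+3.800) + 6.53 − (5.72) = 4.6 mm/day.

E ≈ 4.6 mm/day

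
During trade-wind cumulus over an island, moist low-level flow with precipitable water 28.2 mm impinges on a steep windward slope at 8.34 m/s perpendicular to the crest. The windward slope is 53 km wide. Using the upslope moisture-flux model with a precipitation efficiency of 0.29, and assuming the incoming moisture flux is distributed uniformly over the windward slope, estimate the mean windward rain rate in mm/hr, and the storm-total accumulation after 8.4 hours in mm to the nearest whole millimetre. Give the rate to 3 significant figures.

R ≈ 4.63 mm/hr; total ≈ 39 mm

Incoming column moisture flux per unit ridge length: F = V × PW = 8.34 × 28.2 = 235.188 mm·m/s.
Spread over the 53 km slope with efficiency ε = 0.29: R = ε·F/W = 0.29 × 235.188 / 53000 m = 1.287e-03 mm/s.
R = 1.287e-03 × 3600 = 4.63 mm/hr.
Over 8.4 h: total = 4.63 × 8.4 = 38.892 ≈ 39 mm.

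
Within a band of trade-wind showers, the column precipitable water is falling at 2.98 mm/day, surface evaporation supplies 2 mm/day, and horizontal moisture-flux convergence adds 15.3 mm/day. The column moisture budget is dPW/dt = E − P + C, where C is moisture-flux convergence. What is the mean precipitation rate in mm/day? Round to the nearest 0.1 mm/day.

P ≈ 20.3 mm/day

dPW/dt = -2.98 mm/day.
P = E + C − dPW/dt = 2 + (15.3) − (-2.98) = 20.3 mm/day.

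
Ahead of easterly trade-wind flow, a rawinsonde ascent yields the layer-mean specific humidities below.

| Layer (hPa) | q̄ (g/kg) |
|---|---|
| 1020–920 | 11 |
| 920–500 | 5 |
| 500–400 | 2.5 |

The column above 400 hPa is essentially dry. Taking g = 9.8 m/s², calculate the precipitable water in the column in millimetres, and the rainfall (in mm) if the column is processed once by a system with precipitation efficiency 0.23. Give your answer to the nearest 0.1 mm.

PW ≈ 35.2 mm; rainfall ≈ 8.1 mm

Precipitable water is the column-integrated vapour mass per unit area: PW = (1/g) Σ q̄ Δp, with q in kg/kg and Δp in Pa (1 kg/m² of water = 1 mm).
Layer 1020–920 hPa: Δp = 100 hPa = 10000 Pa, q̄ = 0.011 kg/kg → 0.011 × 10000 / 9.8 = 11.22 mm
Layer 920–500 hPa: Δp = 420 hPa = 42000 Pa, q̄ = 0.005 kg/kg → 0.005 × 42000 / 9.8 = 21.43 mm
Layer 500–400 hPa: Δp = 100 hPa = 10000 Pa, q̄ = 0.0025 kg/kg → 0.0025 × 10000 / 9.8 = 2.55 mm
PW = 11.22 + 21.43 + 2.55 = 35.20 ≈ 35.2 mm.
Rainfall = ε × PW = 0.23 × 35.2 = 8.1 mm.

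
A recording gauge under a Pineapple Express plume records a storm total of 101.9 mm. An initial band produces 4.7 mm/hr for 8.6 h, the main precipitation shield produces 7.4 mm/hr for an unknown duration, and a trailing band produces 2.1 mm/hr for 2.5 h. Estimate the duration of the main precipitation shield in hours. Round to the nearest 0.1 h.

duration ≈ 7.6 h

Known phases: 4.7 × 8.6 + 2.1 × 2.5 = 40.42 + 5.25 = 45.67 mm.
Remaining depth = 101.9 − 45.67 = 56.23 mm.
Duration = 56.23 / 7.4 = 7.6 h.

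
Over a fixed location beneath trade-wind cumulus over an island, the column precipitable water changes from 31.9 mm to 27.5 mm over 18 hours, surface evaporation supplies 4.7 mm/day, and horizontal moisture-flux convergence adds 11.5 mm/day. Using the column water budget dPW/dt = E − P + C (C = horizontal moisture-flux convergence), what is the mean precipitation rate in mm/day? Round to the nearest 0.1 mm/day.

dPW/dt = (27.5 − 31.9) mm / (18/24 day) = -5.867 mm/day.
P = E + C − dPW/dt = 4.7 + (11.5) − (-5.867) = 22.1 mm/day.

P ≈ 22.1 mm/day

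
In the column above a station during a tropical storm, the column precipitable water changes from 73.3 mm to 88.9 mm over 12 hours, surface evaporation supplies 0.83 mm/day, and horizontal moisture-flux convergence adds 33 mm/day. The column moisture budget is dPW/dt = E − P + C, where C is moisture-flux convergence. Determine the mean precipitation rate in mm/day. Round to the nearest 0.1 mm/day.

dPW/dt = (88.9 − 73.3) mm / (12/24 day) = +31.200 mm/day.
P = E + C − dPW/dt = 0.83 + (33) − (+31.200) = 2.6 mm/day.

P ≈ 2.6 mm/day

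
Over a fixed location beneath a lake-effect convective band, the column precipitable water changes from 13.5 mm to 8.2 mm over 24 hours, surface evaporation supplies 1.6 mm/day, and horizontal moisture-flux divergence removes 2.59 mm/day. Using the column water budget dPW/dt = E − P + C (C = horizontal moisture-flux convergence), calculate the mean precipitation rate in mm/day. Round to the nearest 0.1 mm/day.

dPW/dt = (8.2 − 13.5) mm / (24/24 day) = -5.300 mm/day.
P = E + C − dPW/dt = 1.6 + (-2.59) − (-5.300) = 4.3 mm/day.

P ≈ 4.3 mm/day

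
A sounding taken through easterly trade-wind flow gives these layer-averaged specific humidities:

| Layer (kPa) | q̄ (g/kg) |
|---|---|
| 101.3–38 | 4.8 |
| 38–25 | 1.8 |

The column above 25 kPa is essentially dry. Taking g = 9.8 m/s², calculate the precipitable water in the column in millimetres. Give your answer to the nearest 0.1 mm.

PW ≈ 33.4 mm

Precipitable water is the column-integrated vapour mass per unit area: PW = (1/g) Σ q̄ Δp, with q in kg/kg and Δp in Pa (1 kg/m² of water = 1 mm).
Layer 101.3–38 kPa: Δp = 633 hPa = 63300 Pa, q̄ = 0.0048 kg/kg → 0.0048 × 63300 / 9.8 = 31.00 mm
Layer 38–25 kPa: Δp = 130 hPa = 13000 Pa, q̄ = 0.0018 kg/kg → 0.0018 × 13000 / 9.8 = 2.39 mm
PW = 31.00 + 2.39 = 33.39 ≈ 33.4 mm.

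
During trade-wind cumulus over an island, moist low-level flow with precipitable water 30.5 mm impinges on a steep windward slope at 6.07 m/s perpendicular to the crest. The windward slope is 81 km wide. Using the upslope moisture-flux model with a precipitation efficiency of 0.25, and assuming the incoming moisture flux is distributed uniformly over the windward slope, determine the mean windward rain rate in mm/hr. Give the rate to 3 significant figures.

R ≈ 2.06 mm/hr

Incoming column moisture flux per unit ridge length: F = V × PW = 6.07 × 30.5 = 185.135 mm·m/s.
Spread over the 81 km slope with efficiency ε = 0.25: R = ε·F/W = 0.25 × 185.135 / 81000 m = 5.714e-04 mm/s.
R = 5.714e-04 × 3600 = 2.06 mm/hr.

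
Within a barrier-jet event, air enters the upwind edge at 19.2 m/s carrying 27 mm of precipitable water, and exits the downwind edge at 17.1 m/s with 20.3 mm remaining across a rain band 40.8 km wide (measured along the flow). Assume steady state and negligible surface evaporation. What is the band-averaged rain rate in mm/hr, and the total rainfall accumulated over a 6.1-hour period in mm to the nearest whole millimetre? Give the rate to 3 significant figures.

Column moisture flux per unit crosswind length is F = V × PW.
Inflow: F_in = 19.2 × 27 = 518.4 mm·m/s
Outflow: F_out = 17.1 × 20.3 = 347.13 mm·m/s
Steady-state rate R = (F_in − F_out)/L = (518.4 − 347.13) / 40800 m = 4.198e-03 mm/s.
R = 4.198e-03 × 3600 = 15.1 mm/hr.
Over 6.1 h: total = 15.1 × 6.1 = 92.11 ≈ 92 mm.

R ≈ 15.1 mm/hr; total ≈ 92 mm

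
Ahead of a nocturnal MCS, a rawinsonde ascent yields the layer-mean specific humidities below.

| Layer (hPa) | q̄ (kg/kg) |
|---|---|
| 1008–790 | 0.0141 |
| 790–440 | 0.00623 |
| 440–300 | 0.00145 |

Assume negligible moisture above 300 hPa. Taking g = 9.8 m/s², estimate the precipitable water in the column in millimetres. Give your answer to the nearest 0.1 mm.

Precipitable water is the column-integrated vapour mass per unit area: PW = (1/g) Σ q̄ Δp, with q in kg/kg and Δp in Pa (1 kg/m² of water = 1 mm).
Layer 1008–790 hPa: Δp = 218 hPa = 21800 Pa, q̄ = 0.0141 kg/kg → 0.0141 × 21800 / 9.8 = 31.37 mm
Layer 790–440 hPa: Δp = 350 hPa = 35000 Pa, q̄ = 0.00623 kg/kg → 0.00623 × 35000 / 9.8 = 22.25 mm
Layer 440–300 hPa: Δp = 140 hPa = 14000 Pa, q̄ = 0.00145 kg/kg → 0.00145 × 14000 / 9.8 = 2.07 mm
PW = 31.37 + 22.25 + 2.07 = 55.69 ≈ 55.7 mm.

PW ≈ 55.7 mm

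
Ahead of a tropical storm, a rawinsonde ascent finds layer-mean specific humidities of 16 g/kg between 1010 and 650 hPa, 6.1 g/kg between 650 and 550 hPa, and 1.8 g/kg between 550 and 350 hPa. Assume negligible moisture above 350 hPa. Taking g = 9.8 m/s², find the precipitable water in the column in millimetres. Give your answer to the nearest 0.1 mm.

Precipitable water is the column-integrated vapour mass per unit area: PW = (1/g) Σ q̄ Δp, with q in kg/kg and Δp in Pa (1 kg/m² of water = 1 mm).
Layer 1010–650 hPa: Δp = 360 hPa = 36000 Pa, q̄ = 0.016 kg/kg → 0.016 × 36000 / 9.8 = 58.78 mm
Layer 650–550 hPa: Δp = 100 hPa = 10000 Pa, q̄ = 0.0061 kg/kg → 0.0061 × 10000 / 9.8 = 6.22 mm
Layer 550–350 hPa: Δp = 200 hPa = 20000 Pa, q̄ = 0.0018 kg/kg → 0.0018 × 20000 / 9.8 = 3.67 mm
PW = 58.78 + 6.22 + 3.67 = 68.67 ≈ 68.7 mm.

PW ≈ 68.7 mm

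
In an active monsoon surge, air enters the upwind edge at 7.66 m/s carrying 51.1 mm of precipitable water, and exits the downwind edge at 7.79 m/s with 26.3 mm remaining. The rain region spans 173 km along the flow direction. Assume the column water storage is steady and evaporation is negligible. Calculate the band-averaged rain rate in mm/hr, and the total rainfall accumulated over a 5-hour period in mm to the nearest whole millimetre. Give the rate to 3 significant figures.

R ≈ 3.88 mm/hr; total ≈ 19 mm

Column moisture flux per unit crosswind length is F = V × PW.
Inflow: F_in = 7.66 × 51.1 = 391.426 mm·m/s
Outflow: F_out = 7.79 × 26.3 = 204.877 mm·m/s
Steady-state rate R = (F_in − F_out)/L = (391.426 − 204.877) / 173000 m = 1.078e-03 mm/s.
R = 1.078e-03 × 3600 = 3.88 mm/hr.
Over 5 h: total = 3.88 × 5 = 19.4 ≈ 19 mm.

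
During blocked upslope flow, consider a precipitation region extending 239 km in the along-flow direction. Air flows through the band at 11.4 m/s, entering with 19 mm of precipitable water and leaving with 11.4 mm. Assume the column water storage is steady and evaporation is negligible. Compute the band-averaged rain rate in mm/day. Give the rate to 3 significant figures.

R ≈ 31.3 mm/day

Column moisture flux per unit crosswind length is F = V × PW.
Inflow: F_in = 11.4 × 19 = 216.6 mm·m/s
Outflow: F_out = 11.4 × 11.4 = 129.96 mm·m/s
Steady-state rate R = (F_in − F_out)/L = (216.6 − 129.96) / 239000 m = 3.625e-04 mm/s.
R = 3.625e-04 × 3600 × 24 = 31.3 mm/day.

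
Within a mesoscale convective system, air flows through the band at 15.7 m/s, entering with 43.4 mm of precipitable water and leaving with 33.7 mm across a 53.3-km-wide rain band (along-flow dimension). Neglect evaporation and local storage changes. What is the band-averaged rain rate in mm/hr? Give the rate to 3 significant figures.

Column moisture flux per unit crosswind length is F = V × PW.
Inflow: F_in = 15.7 × 43.4 = 681.38 mm·m/s
Outflow: F_out = 15.7 × 33.7 = 529.09 mm·m/s
Steady-state rate R = (F_in − F_out)/L = (681.38 − 529.09) / 53300 m = 2.857e-03 mm/s.
R = 2.857e-03 × 3600 = 10.3 mm/hr.

R ≈ 10.3 mm/hr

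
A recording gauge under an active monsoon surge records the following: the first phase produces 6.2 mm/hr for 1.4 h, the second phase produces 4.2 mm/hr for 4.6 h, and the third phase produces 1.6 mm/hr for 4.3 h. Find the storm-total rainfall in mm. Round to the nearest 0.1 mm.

total ≈ 34.9 mm

Total = Σ Rᵢ Δtᵢ = 6.2 × 1.4 + 4.2 × 4.6 + 1.6 × 4.3
      = 8.68 + 19.32 + 6.88 = 34.9 mm.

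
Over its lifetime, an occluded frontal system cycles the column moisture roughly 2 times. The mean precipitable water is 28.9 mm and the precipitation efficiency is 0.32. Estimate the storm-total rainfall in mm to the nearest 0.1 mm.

rainfall ≈ 18.5 mm

Each cycle deposits ε × PW = 0.32 × 28.9 = 9.248 mm.
Over 2 cycles: 2 × 9.248 = 18.5 mm.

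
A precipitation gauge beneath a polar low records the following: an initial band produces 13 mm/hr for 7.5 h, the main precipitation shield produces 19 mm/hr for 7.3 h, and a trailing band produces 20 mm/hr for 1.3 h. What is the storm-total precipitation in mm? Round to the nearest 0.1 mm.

total ≈ 262.2 mm

Total = Σ Rᵢ Δtᵢ = 13 × 7.5 + 19 × 7.3 + 20 × 1.3
      = 97.5 + 138.7 + 26 = 262.2 mm.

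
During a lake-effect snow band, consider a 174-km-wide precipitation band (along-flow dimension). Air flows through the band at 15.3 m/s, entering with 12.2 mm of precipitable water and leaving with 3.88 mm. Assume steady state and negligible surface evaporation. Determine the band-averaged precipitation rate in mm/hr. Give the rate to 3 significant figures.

Column moisture flux per unit crosswind length is F = V × PW.
Inflow: F_in = 15.3 × 12.2 = 186.66 mm·m/s
Outflow: F_out = 15.3 × 3.88 = 59.364 mm·m/s
Steady-state rate R = (F_in − F_out)/L = (186.66 − 59.364) / 174000 m = 7.316e-04 mm/s.
R = 7.316e-04 × 3600 = 2.63 mm/hr.

R ≈ 2.63 mm/hr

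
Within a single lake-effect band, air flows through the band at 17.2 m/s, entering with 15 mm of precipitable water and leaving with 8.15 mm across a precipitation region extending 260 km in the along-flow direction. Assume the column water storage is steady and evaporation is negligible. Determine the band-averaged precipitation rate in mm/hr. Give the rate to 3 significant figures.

Column moisture flux per unit crosswind length is F = V × PW.
Inflow: F_in = 17.2 × 15 = 258 mm·m/s
Outflow: F_out = 17.2 × 8.15 = 140.18 mm·m/s
Steady-state rate R = (F_in − F_out)/L = (258 − 140.18) / 260000 m = 4.532e-04 mm/s.
R = 4.532e-04 × 3600 = 1.63 mm/hr.

R ≈ 1.63 mm/hr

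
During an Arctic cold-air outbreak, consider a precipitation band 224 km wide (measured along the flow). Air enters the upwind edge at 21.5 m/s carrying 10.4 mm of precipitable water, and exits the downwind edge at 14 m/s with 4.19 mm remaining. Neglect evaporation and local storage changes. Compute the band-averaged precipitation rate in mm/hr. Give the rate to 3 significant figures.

Column moisture flux per unit crosswind length is F = V × PW.
Inflow: F_in = 21.5 × 10.4 = 223.6 mm·m/s
Outflow: F_out = 14 × 4.19 = 58.66 mm·m/s
Steady-state rate R = (F_in − F_out)/L = (223.6 − 58.66) / 224000 m = 7.363e-04 mm/s.
R = 7.363e-04 × 3600 = 2.65 mm/hr.

R ≈ 2.65 mm/hr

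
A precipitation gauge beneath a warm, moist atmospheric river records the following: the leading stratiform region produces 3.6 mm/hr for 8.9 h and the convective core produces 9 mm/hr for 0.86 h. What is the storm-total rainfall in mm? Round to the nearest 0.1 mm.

total ≈ 39.8 mm

Total = Σ Rᵢ Δtᵢ = 3.6 × 8.9 + 9 × 0.86
      = 32.04 + 7.74 = 39.8 mm.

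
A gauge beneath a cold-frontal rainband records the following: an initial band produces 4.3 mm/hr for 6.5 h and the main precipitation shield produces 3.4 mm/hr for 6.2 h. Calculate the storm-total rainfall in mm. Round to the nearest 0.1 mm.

total ≈ 49.0 mm

Total = Σ Rᵢ Δtᵢ = 4.3 × 6.5 + 3.4 × 6.2
      = 27.95 + 21.08 = 49.0 mm.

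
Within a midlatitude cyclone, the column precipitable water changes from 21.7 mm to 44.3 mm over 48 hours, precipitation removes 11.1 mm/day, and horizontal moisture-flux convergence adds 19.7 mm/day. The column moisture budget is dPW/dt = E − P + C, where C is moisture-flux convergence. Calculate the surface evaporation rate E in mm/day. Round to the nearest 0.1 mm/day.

E ≈ 2.7 mm/day

dPW/dt = (44.3 − 21.7) mm / (48/24 day) = +11.300 mm/day.
E = dPW/dt + P − C = (+11.300) + 11.1 − (19.7) = 2.7 mm/day.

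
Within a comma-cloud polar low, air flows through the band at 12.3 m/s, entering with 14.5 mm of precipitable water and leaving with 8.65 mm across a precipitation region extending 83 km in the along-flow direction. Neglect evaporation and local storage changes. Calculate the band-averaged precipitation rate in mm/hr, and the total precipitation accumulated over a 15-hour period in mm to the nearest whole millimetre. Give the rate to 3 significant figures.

R ≈ 3.12 mm/hr; total ≈ 47 mm

Column moisture flux per unit crosswind length is F = V × PW.
Inflow: F_in = 12.3 × 14.5 = 178.35 mm·m/s
Outflow: F_out = 12.3 × 8.65 = 106.395 mm·m/s
Steady-state rate R = (F_in − F_out)/L = (178.35 − 106.395) / 83000 m = 8.669e-04 mm/s.
R = 8.669e-04 × 3600 = 3.12 mm/hr.
Over 15 h: total = 3.12 × 15 = 46.8 ≈ 47 mm.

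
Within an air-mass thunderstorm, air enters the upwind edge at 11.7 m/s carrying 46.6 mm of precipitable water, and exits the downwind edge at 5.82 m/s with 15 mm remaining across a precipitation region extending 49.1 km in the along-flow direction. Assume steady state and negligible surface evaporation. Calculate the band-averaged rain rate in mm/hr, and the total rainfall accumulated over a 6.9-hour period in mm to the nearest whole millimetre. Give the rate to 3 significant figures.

Column moisture flux per unit crosswind length is F = V × PW.
Inflow: F_in = 11.7 × 46.6 = 545.22 mm·m/s
Outflow: F_out = 5.82 × 15 = 87.3 mm·m/s
Steady-state rate R = (F_in − F_out)/L = (545.22 − 87.3) / 49100 m = 9.326e-03 mm/s.
R = 9.326e-03 × 3600 = 33.6 mm/hr.
Over 6.9 h: total = 33.6 × 6.9 = 231.84 ≈ 232 mm.

R ≈ 33.6 mm/hr; total ≈ 232 mm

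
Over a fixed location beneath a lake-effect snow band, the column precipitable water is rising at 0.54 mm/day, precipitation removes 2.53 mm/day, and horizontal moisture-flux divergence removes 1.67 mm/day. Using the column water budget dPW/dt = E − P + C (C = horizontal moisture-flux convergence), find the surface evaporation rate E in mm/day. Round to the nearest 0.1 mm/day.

E ≈ 4.7 mm/day

dPW/dt = +0.54 mm/day.
E = dPW/dt + P − C = (+0.54) + 2.53 − (-1.67) = 4.7 mm/day.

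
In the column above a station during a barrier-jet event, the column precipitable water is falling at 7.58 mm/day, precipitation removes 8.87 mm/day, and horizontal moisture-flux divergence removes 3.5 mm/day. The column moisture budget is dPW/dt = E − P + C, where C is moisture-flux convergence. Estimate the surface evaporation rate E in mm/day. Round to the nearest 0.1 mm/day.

E ≈ 4.8 mm/day

dPW/dt = -7.58 mm/day.
E = dPW/dt + P − C = (-7.58) + 8.87 − (-3.5) = 4.8 mm/day.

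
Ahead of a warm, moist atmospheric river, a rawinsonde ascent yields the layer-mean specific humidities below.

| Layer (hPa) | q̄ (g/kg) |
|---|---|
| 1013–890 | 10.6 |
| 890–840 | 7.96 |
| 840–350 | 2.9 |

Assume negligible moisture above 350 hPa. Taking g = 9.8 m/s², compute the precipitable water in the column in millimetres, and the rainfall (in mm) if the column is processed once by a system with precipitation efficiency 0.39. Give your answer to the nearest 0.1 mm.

PW ≈ 31.9 mm; rainfall ≈ 12.4 mm

Precipitable water is the column-integrated vapour mass per unit area: PW = (1/g) Σ q̄ Δp, with q in kg/kg and Δp in Pa (1 kg/m² of water = 1 mm).
Layer 1013–890 hPa: Δp = 123 hPa = 12300 Pa, q̄ = 0.0106 kg/kg → 0.0106 × 12300 / 9.8 = 13.30 mm
Layer 890–840 hPa: Δp = 50 hPa = 5000 Pa, q̄ = 0.00796 kg/kg → 0.00796 × 5000 / 9.8 = 4.06 mm
Layer 840–350 hPa: Δp = 490 hPa = 49000 Pa, q̄ = 0.0029 kg/kg → 0.0029 × 49000 / 9.8 = 14.50 mm
PW = 13.30 + 4.06 + 14.50 = 31.86 ≈ 31.9 mm.
Rainfall = ε × PW = 0.39 × 31.9 = 12.4 mm.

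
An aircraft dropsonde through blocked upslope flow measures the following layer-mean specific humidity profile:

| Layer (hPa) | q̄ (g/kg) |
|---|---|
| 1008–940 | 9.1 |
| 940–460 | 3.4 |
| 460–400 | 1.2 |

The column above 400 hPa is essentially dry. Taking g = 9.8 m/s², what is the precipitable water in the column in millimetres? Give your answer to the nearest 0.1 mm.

PW ≈ 23.7 mm

Precipitable water is the column-integrated vapour mass per unit area: PW = (1/g) Σ q̄ Δp, with q in kg/kg and Δp in Pa (1 kg/m² of water = 1 mm).
Layer 1008–940 hPa: Δp = 68 hPa = 6800 Pa, q̄ = 0.0091 kg/kg → 0.0091 × 6800 / 9.8 = 6.31 mm
Layer 940–460 hPa: Δp = 480 hPa = 48000 Pa, q̄ = 0.0034 kg/kg → 0.0034 × 48000 / 9.8 = 16.65 mm
Layer 460–400 hPa: Δp = 60 hPa = 6000 Pa, q̄ = 0.0012 kg/kg → 0.0012 × 6000 / 9.8 = 0.73 mm
PW = 6.31 + 16.65 + 0.73 = 23.69 ≈ 23.7 mm.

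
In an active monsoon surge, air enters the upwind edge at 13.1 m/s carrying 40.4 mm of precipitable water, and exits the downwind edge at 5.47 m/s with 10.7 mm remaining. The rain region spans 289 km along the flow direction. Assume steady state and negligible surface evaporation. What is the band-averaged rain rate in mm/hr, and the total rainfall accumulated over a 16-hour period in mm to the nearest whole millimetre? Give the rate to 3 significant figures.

Column moisture flux per unit crosswind length is F = V × PW.
Inflow: F_in = 13.1 × 40.4 = 529.24 mm·m/s
Outflow: F_out = 5.47 × 10.7 = 58.529 mm·m/s
Steady-state rate R = (F_in − F_out)/L = (529.24 − 58.529) / 289000 m = 1.629e-03 mm/s.
R = 1.629e-03 × 3600 = 5.86 mm/hr.
Over 16 h: total = 5.86 × 16 = 93.76 ≈ 94 mm.

R ≈ 5.86 mm/hr; total ≈ 94 mm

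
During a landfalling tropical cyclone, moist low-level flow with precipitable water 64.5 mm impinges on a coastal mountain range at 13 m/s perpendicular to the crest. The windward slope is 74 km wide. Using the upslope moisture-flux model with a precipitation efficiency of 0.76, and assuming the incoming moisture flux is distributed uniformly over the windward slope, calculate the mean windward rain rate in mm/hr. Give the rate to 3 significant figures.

R ≈ 31.0 mm/hr

Incoming column moisture flux per unit ridge length: F = V × PW = 13 × 64.5 = 838.5 mm·m/s.
Spread over the 74 km slope with efficiency ε = 0.76: R = ε·F/W = 0.76 × 838.5 / 74000 m = 8.612e-03 mm/s.
R = 8.612e-03 × 3600 = 31.0 mm/hr.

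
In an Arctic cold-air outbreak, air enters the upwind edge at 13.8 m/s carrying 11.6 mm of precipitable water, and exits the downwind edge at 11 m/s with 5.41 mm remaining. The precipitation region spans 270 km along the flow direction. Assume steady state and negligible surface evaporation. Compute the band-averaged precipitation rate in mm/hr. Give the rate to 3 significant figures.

Column moisture flux per unit crosswind length is F = V × PW.
Inflow: F_in = 13.8 × 11.6 = 160.08 mm·m/s
Outflow: F_out = 11 × 5.41 = 59.51 mm·m/s
Steady-state rate R = (F_in − F_out)/L = (160.08 − 59.51) / 270000 m = 3.725e-04 mm/s.
R = 3.725e-04 × 3600 = 1.34 mm/hr.

R ≈ 1.34 mm/hr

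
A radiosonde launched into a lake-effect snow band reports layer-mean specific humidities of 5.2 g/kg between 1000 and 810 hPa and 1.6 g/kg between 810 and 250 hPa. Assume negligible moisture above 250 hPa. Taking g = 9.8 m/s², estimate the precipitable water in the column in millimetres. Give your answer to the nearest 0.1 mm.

Precipitable water is the column-integrated vapour mass per unit area: PW = (1/g) Σ q̄ Δp, with q in kg/kg and Δp in Pa (1 kg/m² of water = 1 mm).
Layer 1000–810 hPa: Δp = 190 hPa = 19000 Pa, q̄ = 0.0052 kg/kg → 0.0052 × 19000 / 9.8 = 10.08 mm
Layer 810–250 hPa: Δp = 560 hPa = 56000 Pa, q̄ = 0.0016 kg/kg → 0.0016 × 56000 / 9.8 = 9.14 mm
PW = 10.08 + 9.14 = 19.22 ≈ 19.2 mm.

PW ≈ 19.2 mm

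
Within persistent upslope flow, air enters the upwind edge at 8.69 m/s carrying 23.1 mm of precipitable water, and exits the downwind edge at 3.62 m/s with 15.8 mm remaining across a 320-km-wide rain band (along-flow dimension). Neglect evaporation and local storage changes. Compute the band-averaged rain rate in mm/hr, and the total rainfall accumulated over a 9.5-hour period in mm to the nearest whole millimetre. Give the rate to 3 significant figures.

R ≈ 1.61 mm/hr; total ≈ 15 mm

Column moisture flux per unit crosswind length is F = V × PW.
Inflow: F_in = 8.69 × 23.1 = 200.739 mm·m/s
Outflow: F_out = 3.62 × 15.8 = 57.196 mm·m/s
Steady-state rate R = (F_in − F_out)/L = (200.739 − 57.196) / 320000 m = 4.486e-04 mm/s.
R = 4.486e-04 × 3600 = 1.61 mm/hr.
Over 9.5 h: total = 1.61 × 9.5 = 15.295 ≈ 15 mm.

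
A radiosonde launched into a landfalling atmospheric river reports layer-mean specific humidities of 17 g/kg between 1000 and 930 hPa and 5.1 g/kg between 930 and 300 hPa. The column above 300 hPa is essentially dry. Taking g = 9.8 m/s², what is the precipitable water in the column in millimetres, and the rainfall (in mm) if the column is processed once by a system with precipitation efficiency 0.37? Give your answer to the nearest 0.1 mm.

PW ≈ 44.9 mm; rainfall ≈ 16.6 mm

Precipitable water is the column-integrated vapour mass per unit area: PW = (1/g) Σ q̄ Δp, with q in kg/kg and Δp in Pa (1 kg/m² of water = 1 mm).
Layer 1000–930 hPa: Δp = 70 hPa = 7000 Pa, q̄ = 0.017 kg/kg → 0.017 × 7000 / 9.8 = 12.14 mm
Layer 930–300 hPa: Δp = 630 hPa = 63000 Pa, q̄ = 0.0051 kg/kg → 0.0051 × 63000 / 9.8 = 32.79 mm
PW = 12.14 + 32.79 = 44.93 ≈ 44.9 mm.
Rainfall = ε × PW = 0.37 × 44.9 = 16.6 mm.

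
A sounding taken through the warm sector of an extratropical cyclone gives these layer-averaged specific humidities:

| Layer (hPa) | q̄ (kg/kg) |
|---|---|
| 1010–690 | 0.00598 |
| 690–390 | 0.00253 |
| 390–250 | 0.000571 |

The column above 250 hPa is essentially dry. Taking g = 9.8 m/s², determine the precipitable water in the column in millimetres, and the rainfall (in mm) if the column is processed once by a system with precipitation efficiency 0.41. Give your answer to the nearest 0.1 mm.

PW ≈ 28.1 mm; rainfall ≈ 11.5 mm

Precipitable water is the column-integrated vapour mass per unit area: PW = (1/g) Σ q̄ Δp, with q in kg/kg and Δp in Pa (1 kg/m² of water = 1 mm).
Layer 1010–690 hPa: Δp = 320 hPa = 32000 Pa, q̄ = 0.00598 kg/kg → 0.00598 × 32000 / 9.8 = 19.53 mm
Layer 690–390 hPa: Δp = 300 hPa = 30000 Pa, q̄ = 0.00253 kg/kg → 0.00253 × 30000 / 9.8 = 7.74 mm
Layer 390–250 hPa: Δp = 140 hPa = 14000 Pa, q̄ = 0.000571 kg/kg → 0.000571 × 14000 / 9.8 = 0.82 mm
PW = 19.53 + 7.74 + 0.82 = 28.09 ≈ 28.1 mm.
Rainfall = ε × PW = 0.41 × 28.1 = 11.5 mm.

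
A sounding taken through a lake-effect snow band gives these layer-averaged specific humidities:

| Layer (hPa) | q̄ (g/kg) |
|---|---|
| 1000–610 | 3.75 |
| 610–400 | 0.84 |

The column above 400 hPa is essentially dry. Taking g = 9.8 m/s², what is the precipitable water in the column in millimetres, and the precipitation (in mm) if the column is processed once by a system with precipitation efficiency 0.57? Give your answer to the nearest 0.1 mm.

PW ≈ 16.7 mm; precipitation ≈ 9.5 mm

Precipitable water is the column-integrated vapour mass per unit area: PW = (1/g) Σ q̄ Δp, with q in kg/kg and Δp in Pa (1 kg/m² of water = 1 mm).
Layer 1000–610 hPa: Δp = 390 hPa = 39000 Pa, q̄ = 0.00375 kg/kg → 0.00375 × 39000 / 9.8 = 14.92 mm
Layer 610–400 hPa: Δp = 210 hPa = 21000 Pa, q̄ = 0.00084 kg/kg → 0.00084 × 21000 / 9.8 = 1.80 mm
PW = 14.92 + 1.80 = 16.72 ≈ 16.7 mm.
Precipitation = ε × PW = 0.57 × 16.7 = 9.5 mm.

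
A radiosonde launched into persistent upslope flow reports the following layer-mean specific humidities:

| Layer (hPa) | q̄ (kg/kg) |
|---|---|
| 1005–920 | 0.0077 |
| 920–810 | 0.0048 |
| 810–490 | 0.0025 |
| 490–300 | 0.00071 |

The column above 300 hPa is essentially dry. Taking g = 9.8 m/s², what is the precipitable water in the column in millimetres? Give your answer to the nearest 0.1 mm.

Precipitable water is the column-integrated vapour mass per unit area: PW = (1/g) Σ q̄ Δp, with q in kg/kg and Δp in Pa (1 kg/m² of water = 1 mm).
Layer 1005–920 hPa: Δp = 85 hPa = 8500 Pa, q̄ = 0.0077 kg/kg → 0.0077 × 8500 / 9.8 = 6.68 mm
Layer 920–810 hPa: Δp = 110 hPa = 11000 Pa, q̄ = 0.0048 kg/kg → 0.0048 × 11000 / 9.8 = 5.39 mm
Layer 810–490 hPa: Δp = 320 hPa = 32000 Pa, q̄ = 0.0025 kg/kg → 0.0025 × 32000 / 9.8 = 8.16 mm
Layer 490–300 hPa: Δp = 190 hPa = 19000 Pa, q̄ = 0.00071 kg/kg → 0.00071 × 19000 / 9.8 = 1.38 mm
PW = 6.68 + 5.39 + 8.16 + 1.38 = 21.61 ≈ 21.6 mm.

PW ≈ 21.6 mm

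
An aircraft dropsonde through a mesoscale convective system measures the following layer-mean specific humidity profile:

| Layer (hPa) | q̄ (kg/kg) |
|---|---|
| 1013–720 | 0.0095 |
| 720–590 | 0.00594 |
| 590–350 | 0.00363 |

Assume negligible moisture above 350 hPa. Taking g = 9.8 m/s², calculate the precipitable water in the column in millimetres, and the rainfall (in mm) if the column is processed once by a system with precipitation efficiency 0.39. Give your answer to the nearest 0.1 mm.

PW ≈ 45.2 mm; rainfall ≈ 17.6 mm

Precipitable water is the column-integrated vapour mass per unit area: PW = (1/g) Σ q̄ Δp, with q in kg/kg and Δp in Pa (1 kg/m² of water = 1 mm).
Layer 1013–720 hPa: Δp = 293 hPa = 29300 Pa, q̄ = 0.0095 kg/kg → 0.0095 × 29300 / 9.8 = 28.40 mm
Layer 720–590 hPa: Δp = 130 hPa = 13000 Pa, q̄ = 0.00594 kg/kg → 0.00594 × 13000 / 9.8 = 7.88 mm
Layer 590–350 hPa: Δp = 240 hPa = 24000 Pa, q̄ = 0.00363 kg/kg → 0.00363 × 24000 / 9.8 = 8.89 mm
PW = 28.40 + 7.88 + 8.89 = 45.17 ≈ 45.2 mm.
Rainfall = ε × PW = 0.39 × 45.2 = 17.6 mm.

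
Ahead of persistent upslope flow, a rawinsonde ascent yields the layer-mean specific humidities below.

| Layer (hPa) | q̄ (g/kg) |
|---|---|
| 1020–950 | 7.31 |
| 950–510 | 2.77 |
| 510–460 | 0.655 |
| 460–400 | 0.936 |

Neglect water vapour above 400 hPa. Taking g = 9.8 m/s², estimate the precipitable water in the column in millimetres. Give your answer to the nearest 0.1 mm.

Precipitable water is the column-integrated vapour mass per unit area: PW = (1/g) Σ q̄ Δp, with q in kg/kg and Δp in Pa (1 kg/m² of water = 1 mm).
Layer 1020–950 hPa: Δp = 70 hPa = 7000 Pa, q̄ = 0.00731 kg/kg → 0.00731 × 7000 / 9.8 = 5.22 mm
Layer 950–510 hPa: Δp = 440 hPa = 44000 Pa, q̄ = 0.00277 kg/kg → 0.00277 × 44000 / 9.8 = 12.44 mm
Layer 510–460 hPa: Δp = 50 hPa = 5000 Pa, q̄ = 0.000655 kg/kg → 0.000655 × 5000 / 9.8 = 0.33 mm
Layer 460–400 hPa: Δp = 60 hPa = 6000 Pa, q̄ = 0.000936 kg/kg → 0.000936 × 6000 / 9.8 = 0.57 mm
PW = 5.22 + 12.44 + 0.33 + 0.57 = 18.56 ≈ 18.6 mm.

PW ≈ 18.6 mm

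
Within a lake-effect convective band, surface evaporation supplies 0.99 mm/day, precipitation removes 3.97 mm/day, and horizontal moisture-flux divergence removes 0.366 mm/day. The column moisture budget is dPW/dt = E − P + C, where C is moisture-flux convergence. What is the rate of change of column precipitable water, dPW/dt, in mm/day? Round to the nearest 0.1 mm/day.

dPW/dt ≈ -3.3 mm/day

dPW/dt = E − P + C = 0.99 − 3.97 + (-0.366) = -3.3 mm/day.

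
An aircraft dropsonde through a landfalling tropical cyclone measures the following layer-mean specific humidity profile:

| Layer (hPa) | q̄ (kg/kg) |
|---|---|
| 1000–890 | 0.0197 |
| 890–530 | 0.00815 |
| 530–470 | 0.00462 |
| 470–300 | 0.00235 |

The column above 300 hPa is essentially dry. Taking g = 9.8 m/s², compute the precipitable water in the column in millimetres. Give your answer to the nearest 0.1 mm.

Precipitable water is the column-integrated vapour mass per unit area: PW = (1/g) Σ q̄ Δp, with q in kg/kg and Δp in Pa (1 kg/m² of water = 1 mm).
Layer 1000–890 hPa: Δp = 110 hPa = 11000 Pa, q̄ = 0.0197 kg/kg → 0.0197 × 11000 / 9.8 = 22.11 mm
Layer 890–530 hPa: Δp = 360 hPa = 36000 Pa, q̄ = 0.00815 kg/kg → 0.00815 × 36000 / 9.8 = 29.94 mm
Layer 530–470 hPa: Δp = 60 hPa = 6000 Pa, q̄ = 0.00462 kg/kg → 0.00462 × 6000 / 9.8 = 2.83 mm
Layer 470–300 hPa: Δp = 170 hPa = 17000 Pa, q̄ = 0.00235 kg/kg → 0.00235 × 17000 / 9.8 = 4.08 mm
PW = 22.11 + 29.94 + 2.83 + 4.08 = 58.96 ≈ 59.0 mm.

PW ≈ 59.0 mm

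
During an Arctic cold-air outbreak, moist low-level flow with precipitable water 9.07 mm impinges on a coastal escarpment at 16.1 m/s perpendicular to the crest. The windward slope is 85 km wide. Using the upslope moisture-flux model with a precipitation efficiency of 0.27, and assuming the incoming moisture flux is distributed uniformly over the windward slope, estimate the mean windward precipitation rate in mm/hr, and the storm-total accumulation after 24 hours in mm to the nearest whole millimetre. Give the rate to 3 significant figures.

R ≈ 1.67 mm/hr; total ≈ 40 mm

Incoming column moisture flux per unit ridge length: F = V × PW = 16.1 × 9.07 = 146.027 mm·m/s.
Spread over the 85 km slope with efficiency ε = 0.27: R = ε·F/W = 0.27 × 146.027 / 85000 m = 4.639e-04 mm/s.
R = 4.639e-04 × 3600 = 1.67 mm/hr.
Over 24 h: total = 1.67 × 24 = 40.08 ≈ 40 mm.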